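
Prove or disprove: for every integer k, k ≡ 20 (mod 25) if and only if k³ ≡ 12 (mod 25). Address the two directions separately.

[⇒] This fails: take k = 20. Then 20 ≡ 20 (mod 25), but 20³ = 8000 ≡ 0 (mod 25), not 12.

[⇐] This fails: take k = 8. Then 8³ = 512 ≡ 12 (mod 25), yet 8 ≡ 8 (mod 25), not 20.

Neither implication holds.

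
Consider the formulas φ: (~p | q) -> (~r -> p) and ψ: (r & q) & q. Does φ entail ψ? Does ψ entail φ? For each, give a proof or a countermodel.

(→) This fails. Under p = T, r = F, q = F, the left side is true but the right side is false.

(←) Assume the antecedent. If p is true, (~p | q) -> (~r -> p) reduces to true regardless of the other variables. If p is false, the antecedent forces (p = F, r = T, q = T), and (~p | q) -> (~r -> p) holds there. Either way (~p | q) -> (~r -> p) holds.

Only the converse holds.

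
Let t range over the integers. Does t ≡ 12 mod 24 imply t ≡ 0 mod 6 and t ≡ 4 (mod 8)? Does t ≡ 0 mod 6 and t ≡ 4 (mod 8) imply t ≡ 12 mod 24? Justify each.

Both directions hold; the statement is true.

Forward direction. Suppose t ≡ 12 (mod 24); write t = 24j + 12. Since 6 ∣ 24, reducing mod 6 gives t ≡ 12 ≡ 0 (mod 6); since 8 ∣ 24, reducing mod 8 gives t ≡ 12 ≡ 4 (mod 8).

Converse. If t ≡ 0 (mod 6) and t ≡ 4 (mod 8), then by the Chinese remainder theorem t ≡ 12 (mod 24). This is exactly t ≡ 12 (mod 24).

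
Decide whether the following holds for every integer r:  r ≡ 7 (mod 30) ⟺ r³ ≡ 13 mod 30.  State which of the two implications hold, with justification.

(→) Suppose r ≡ 7 (mod 30). Write r = 30j + 7. Then (30j + 7)³ = 27000j³ + 18900j² + 4410j + 343 = 30(900j³ + 630j² + 147j + 11) + 13, so r³ ≡ 13 (mod 30).

(←) Conversely, suppose r³ ≡ 13 (mod 30). The only residue r in {0, …, 29} with r³ ≡ 13 (mod 30) is r = 7, so r ≡ 7 (mod 30).

Equivalent; both directions hold.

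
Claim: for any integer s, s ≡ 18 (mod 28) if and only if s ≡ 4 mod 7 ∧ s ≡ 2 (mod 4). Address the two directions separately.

(⇒) Suppose s ≡ 18 (mod 28); write s = 28j + 18. Since 7 ∣ 28, reducing mod 7 gives s ≡ 18 ≡ 4 (mod 7); since 4 ∣ 28, reducing mod 4 gives s ≡ 18 ≡ 2 (mod 4).

(⇐) Conversely, if s ≡ 4 (mod 7) and s ≡ 2 (mod 4), then by the Chinese remainder theorem s ≡ 18 (mod 28). This is exactly s ≡ 18 (mod 28).

Equivalent; both directions hold.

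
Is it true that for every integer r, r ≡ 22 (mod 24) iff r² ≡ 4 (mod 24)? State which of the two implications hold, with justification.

Only the forward implication holds.

(←) This fails: take r = 2. Then 2² = 4 ≡ 4 (mod 24), yet 2 ≡ 2 (mod 24), not 22.

(→) Suppose r ≡ 22 (mod 24). Write r = 24j + 22. Then (24j + 22)² = 576j² + 1056j + 484 = 24(24j² + 44j + 20) + 4, so r² ≡ 4 (mod 24).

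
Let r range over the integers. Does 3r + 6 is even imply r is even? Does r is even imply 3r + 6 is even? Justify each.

[⇐] Suppose r is even; write r = 2j. Then 3r + 6 = 3·(2j) + 6 = 2·3j + 6, which is even.

[⇒] Suppose 3r + 6 is even. Since 3 is odd, 3r and r have the same parity, so 3r + 6 ≡ r + 6 (mod 2). As 6 is even, 3r + 6 is even exactly when r is even. Thus r is even.

Equivalent; both directions hold.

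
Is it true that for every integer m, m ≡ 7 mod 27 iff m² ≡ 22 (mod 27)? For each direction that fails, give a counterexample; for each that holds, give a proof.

Only the forward direction holds.

Forward direction. Suppose m ≡ 7 mod 27. Write m = 27j + 7. Then (27j + 7)² = 729j² + 378j + 49 = 27(27j² + 14j + 1) + 22, so m² ≡ 22 (mod 27).

Converse. This fails: take m = 20. Then 20² = 400 ≡ 22 (mod 27), yet 20 ≡ 20 (mod 27), not 7.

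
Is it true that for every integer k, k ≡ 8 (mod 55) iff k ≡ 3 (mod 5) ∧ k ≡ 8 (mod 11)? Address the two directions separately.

(←) If k ≡ 3 (mod 5) and k ≡ 8 (mod 11), then by the Chinese remainder theorem k ≡ 8 (mod 55). This is exactly k ≡ 8 (mod 55).

(→) Suppose k ≡ 8 (mod 55); write k = 55j + 8. Since 5 ∣ 55, reducing mod 5 gives k ≡ 8 ≡ 3 (mod 5); since 11 ∣ 55, reducing mod 11 gives k ≡ 8 (mod 11).

Both implications hold.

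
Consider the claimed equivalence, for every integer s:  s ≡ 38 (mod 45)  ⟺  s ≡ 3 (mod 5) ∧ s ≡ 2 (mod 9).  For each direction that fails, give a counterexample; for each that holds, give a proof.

Both directions hold.

(⇒) Suppose s ≡ 38 (mod 45); write s = 45j + 38. Since 5 ∣ 45, reducing mod 5 gives s ≡ 38 ≡ 3 (mod 5); since 9 ∣ 45, reducing mod 9 gives s ≡ 38 ≡ 2 (mod 9).

(⇐) Conversely, if s ≡ 3 (mod 5) and s ≡ 2 (mod 9), then by the Chinese remainder theorem s ≡ 38 (mod 45). This is exactly s ≡ 38 (mod 45).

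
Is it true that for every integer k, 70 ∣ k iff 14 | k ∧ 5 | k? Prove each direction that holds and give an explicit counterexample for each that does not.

Both directions hold; the statement is true.

(⇒) If 70 ∣ k, write k = 70q. Since 70 = 5·14, k = 14·(5q), so 14 ∣ k; and since 70 = 14·5, k = 5·(14q), so 5 ∣ k.

(⇐) Suppose 14 ∣ k and 5 ∣ k. Any common multiple of 14 and 5 is a multiple of their lcm; here gcd(14, 5) = 1, so lcm(14, 5) = 14·5 = 70, so 70 ∣ k.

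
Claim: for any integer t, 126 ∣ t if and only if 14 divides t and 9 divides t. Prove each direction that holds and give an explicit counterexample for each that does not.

[⇒] If 126 ∣ t, write t = 126q. Since 126 = 9·14, t = 14·(9q), so 14 ∣ t; and since 126 = 14·9, t = 9·(14q), so 9 ∣ t.

[⇐] Suppose 14 ∣ t and 9 ∣ t. Any common multiple of 14 and 9 is a multiple of their lcm; here gcd(14, 9) = 1, so lcm(14, 9) = 14·9 = 126, so 126 ∣ t.

Both directions hold.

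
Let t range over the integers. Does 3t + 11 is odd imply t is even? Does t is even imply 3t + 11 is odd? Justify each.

(⟹) Suppose 3t + 11 is odd. Since 3 is odd, 3t and t have the same parity, so 3t + 11 ≡ t + 11 (mod 2). As 11 is odd, 3t + 11 is odd exactly when t is even. Thus t is even.

(⟸) Conversely, suppose t is even; write t = 2j. Then 3t + 11 = 3·(2j) + 11 = 2·3j + 11, which is odd.

The biconditional holds.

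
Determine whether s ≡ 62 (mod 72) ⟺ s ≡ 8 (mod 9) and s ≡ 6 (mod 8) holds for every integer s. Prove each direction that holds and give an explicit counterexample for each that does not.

(→) Suppose s ≡ 62 (mod 72); write s = 72j + 62. Since 9 ∣ 72, reducing mod 9 gives s ≡ 62 ≡ 8 (mod 9); since 8 ∣ 72, reducing mod 8 gives s ≡ 62 ≡ 6 (mod 8).

(←) Conversely, if s ≡ 8 (mod 9) and s ≡ 6 (mod 8), then by the Chinese remainder theorem s ≡ 62 (mod 72). This is exactly s ≡ 62 (mod 72).

The biconditional holds.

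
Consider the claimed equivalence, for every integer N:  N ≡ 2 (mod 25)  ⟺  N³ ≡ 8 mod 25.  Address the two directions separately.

Both implications hold.

(⟹) Suppose N ≡ 2 (mod 25). Write N = 25j + 2. Then (25j + 2)³ = 15625j³ + 3750j² + 300j + 8 = 25(625j³ + 150j² + 12j) + 8, so N³ ≡ 8 (mod 25).

(⟸) Conversely, suppose N³ ≡ 8 (mod 25). The only residue r in {0, …, 24} with r³ ≡ 8 (mod 25) is r = 2, so N ≡ 2 (mod 25).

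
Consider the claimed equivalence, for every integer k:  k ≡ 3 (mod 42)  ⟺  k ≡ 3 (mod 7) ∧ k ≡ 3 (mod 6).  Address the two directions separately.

(⇒) Suppose k ≡ 3 (mod 42); write k = 42j + 3. Since 7 ∣ 42, reducing mod 7 gives k ≡ 3 (mod 7); since 6 ∣ 42, reducing mod 6 gives k ≡ 3 (mod 6).

(⇐) Conversely, if k ≡ 3 (mod 7) and k ≡ 3 (mod 6), then by the Chinese remainder theorem k ≡ 3 (mod 42). This is exactly k ≡ 3 (mod 42).

Both implications hold.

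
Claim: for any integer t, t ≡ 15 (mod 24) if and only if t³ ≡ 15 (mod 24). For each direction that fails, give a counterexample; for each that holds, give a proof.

(⇒) Suppose t ≡ 15 (mod 24). Write t = 24j + 15. Then (24j + 15)³ = 13824j³ + 25920j² + 16200j + 3375 = 24(576j³ + 1080j² + 675j + 140) + 15, so t³ ≡ 15 (mod 24).

(⇐) Conversely, suppose t³ ≡ 15 (mod 24). The only residue r in {0, …, 23} with r³ ≡ 15 (mod 24) is r = 15, so t ≡ 15 (mod 24).

Both implications hold.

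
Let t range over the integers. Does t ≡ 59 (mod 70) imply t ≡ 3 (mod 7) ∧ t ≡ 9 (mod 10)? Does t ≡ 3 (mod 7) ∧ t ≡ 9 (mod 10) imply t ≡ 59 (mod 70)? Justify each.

The biconditional holds.

(←) If t ≡ 3 (mod 7) and t ≡ 9 (mod 10), then by the Chinese remainder theorem t ≡ 59 (mod 70). This is exactly t ≡ 59 (mod 70).

(→) Suppose t ≡ 59 (mod 70); write t = 70j + 59. Since 7 ∣ 70, reducing mod 7 gives t ≡ 59 ≡ 3 (mod 7); since 10 ∣ 70, reducing mod 10 gives t ≡ 59 ≡ 9 (mod 10).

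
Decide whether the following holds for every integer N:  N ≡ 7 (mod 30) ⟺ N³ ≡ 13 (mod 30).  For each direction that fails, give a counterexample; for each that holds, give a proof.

(→) Suppose N ≡ 7 (mod 30). Write N = 30j + 7. Then (30j + 7)³ = 27000j³ + 18900j² + 4410j + 343 = 30(900j³ + 630j² + 147j + 11) + 13, so N³ ≡ 13 (mod 30).

(←) Conversely, suppose N³ ≡ 13 (mod 30). The only residue r in {0, …, 29} with r³ ≡ 13 (mod 30) is r = 7, so N ≡ 7 (mod 30).

The biconditional holds.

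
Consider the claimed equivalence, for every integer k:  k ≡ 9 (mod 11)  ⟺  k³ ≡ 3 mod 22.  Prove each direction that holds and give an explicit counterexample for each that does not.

(→) This fails: take k = 20. Then 20 ≡ 9 (mod 11), but 20³ = 8000 ≡ 14 (mod 22), not 3.

(←) Conversely, the residues r modulo 22 with r³ ≡ 3 (mod 22) are exactly {9}, and each is ≡ 9 (mod 11).

Only the reverse direction holds.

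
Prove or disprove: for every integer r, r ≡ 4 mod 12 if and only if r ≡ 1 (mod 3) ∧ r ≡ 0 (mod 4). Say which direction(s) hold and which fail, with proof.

The biconditional holds.

(⟸) If r ≡ 1 (mod 3) and r ≡ 0 (mod 4), then by the Chinese remainder theorem r ≡ 4 (mod 12). This is exactly r ≡ 4 (mod 12).

(⟹) Suppose r ≡ 4 (mod 12); write r = 12j + 4. Since 3 ∣ 12, reducing mod 3 gives r ≡ 4 ≡ 1 (mod 3); since 4 ∣ 12, reducing mod 4 gives r ≡ 4 ≡ 0 (mod 4).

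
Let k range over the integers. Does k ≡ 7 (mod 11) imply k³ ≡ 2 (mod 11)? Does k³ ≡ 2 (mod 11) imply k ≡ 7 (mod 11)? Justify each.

Both directions hold; the statement is true.

(⟸) For the converse, argue contrapositively. If k ≢ 7 (mod 11), then k is congruent to one of 0, 1, 2, 3, 4, 5, 6, 8, 9, 10 modulo 11, and these give k³ ≡ 0, 1, 8, 5, 9, 4, 7, 6, 3, 10 respectively — never 2.

(⟹) Suppose k ≡ 7 (mod 11). Write k = 11j + 7. Then (11j + 7)³ = 1331j³ + 2541j² + 1617j + 343 = 11(121j³ + 231j² + 147j + 31) + 2, so k³ ≡ 2 (mod 11).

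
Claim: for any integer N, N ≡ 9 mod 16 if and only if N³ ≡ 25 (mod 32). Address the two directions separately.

Only the reverse direction holds.

(⟹) This fails: take N = 25. Then 25 ≡ 9 (mod 16), but 25³ = 15625 ≡ 9 (mod 32), not 25.

(⟸) Conversely, the residues r modulo 32 with r³ ≡ 25 (mod 32) are exactly {9}, and each is ≡ 9 (mod 16).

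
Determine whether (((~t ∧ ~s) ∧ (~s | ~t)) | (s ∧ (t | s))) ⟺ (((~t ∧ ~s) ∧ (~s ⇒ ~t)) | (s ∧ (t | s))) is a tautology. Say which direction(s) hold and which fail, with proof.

Converse. Assume the antecedent. If s is true, the consequent reduces to true regardless of the other variables. If s is false, the antecedent forces (s = F, t = F), and the consequent holds there. Either way the consequent holds.

Forward direction. Assume the antecedent. If s is true, the consequent reduces to true regardless of the other variables. If s is false, the antecedent forces (s = F, t = F), and the consequent holds there. Either way the consequent holds.

Both directions hold.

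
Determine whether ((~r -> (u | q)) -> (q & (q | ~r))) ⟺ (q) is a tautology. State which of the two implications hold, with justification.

[⇒] This fails. Under u = F, r = F, q = F, the left side is true but the right side is false.

[⇐] Assume the antecedent. If u is true, the antecedent forces (u = T, r = F, q = T) or (u = T, r = T, q = T), and the consequent holds there. If u is false, the antecedent forces (u = F, r = F, q = T) or (u = F, r = T, q = T), and the consequent holds there. Either way the consequent holds.

(⇒) fails; (⇐) holds.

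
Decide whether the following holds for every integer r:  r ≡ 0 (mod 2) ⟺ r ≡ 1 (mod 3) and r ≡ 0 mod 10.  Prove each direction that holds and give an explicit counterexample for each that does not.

(⇒) fails; (⇐) holds.

Converse. If r ≡ 1 (mod 3) and r ≡ 0 (mod 10), then by the Chinese remainder theorem r ≡ 10 (mod 30). Since 10 ≡ 0 (mod 2) and 2 ∣ 30, we get r ≡ 0 (mod 2).

Forward direction. This fails: r = 0 gives 0 ≡ 0 (mod 2) but 0 ≡ 0 (mod 3), so the conjunction on the right does not hold.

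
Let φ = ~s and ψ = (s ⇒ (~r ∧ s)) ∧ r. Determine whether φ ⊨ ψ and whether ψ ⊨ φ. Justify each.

Only the converse holds.

(⇐) Assume the antecedent. If s is true, the antecedent cannot hold. If s is false, ~s reduces to true regardless of the other variables. Either way ~s holds.

(⇒) This fails. Under s = F, r = F, the left side is true but the right side is false.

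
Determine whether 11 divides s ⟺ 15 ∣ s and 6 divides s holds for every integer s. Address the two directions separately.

Forward direction. This fails: take s = 11. Certainly 11 ∣ 11, but 15 ∤ 11.

Converse. This fails: take s = 30. Both 15 ∣ 30 and 6 ∣ 30, yet 30 is not a multiple of 11 (since 30 = 2·11 + 8), so 11 ∤ 30.

Neither direction holds.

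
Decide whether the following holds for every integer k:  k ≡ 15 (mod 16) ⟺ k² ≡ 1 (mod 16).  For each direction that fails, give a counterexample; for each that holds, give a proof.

The forward direction holds; the converse fails.

Forward direction. Suppose k ≡ 15 (mod 16). Write k = 16j + 15. Then (16j + 15)² = 256j² + 480j + 225 = 16(16j² + 30j + 14) + 1, so k² ≡ 1 (mod 16).

Converse. This fails: take k = 1. Then 1² = 1 ≡ 1 (mod 16), yet 1 ≡ 1 (mod 16), not 15.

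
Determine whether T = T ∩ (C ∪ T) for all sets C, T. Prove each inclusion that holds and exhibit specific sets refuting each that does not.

Both inclusions hold.

(⊆) Let x ∈ T. Then either x ∈ T and x ∉ C; or x ∈ C ∩ T. In each case x ∈ T ∩ (C ∪ T), so T ⊆ T ∩ (C ∪ T).

(⊇) Let x ∈ T ∩ (C ∪ T). Then either x ∈ T and x ∉ C; or x ∈ C ∩ T. In each case x ∈ T, so T ∩ (C ∪ T) ⊆ T.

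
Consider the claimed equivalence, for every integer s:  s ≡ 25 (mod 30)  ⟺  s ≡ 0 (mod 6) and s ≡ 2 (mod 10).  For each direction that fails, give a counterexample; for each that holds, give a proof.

Neither direction holds.

Forward direction. This fails: s = 25 gives 25 ≡ 25 (mod 30) but 25 ≡ 1 (mod 6), so the conjunction on the right does not hold.

Converse. This fails: s = 12 satisfies both congruences on the right (12 ≡ 0 mod 6 and 12 ≡ 2 mod 10) yet 12 ≡ 12 (mod 30), not 25.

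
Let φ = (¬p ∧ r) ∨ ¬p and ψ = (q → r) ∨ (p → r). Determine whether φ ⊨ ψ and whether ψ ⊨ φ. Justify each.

(⟸) This fails. Under p = T, q = F, r = F, the left side is false but the right side is true.

(⟹) Assume the antecedent. If p is true, the antecedent cannot hold. If p is false, (q → r) ∨ (p → r) reduces to true regardless of the other variables. Either way (q → r) ∨ (p → r) holds.

Only the forward implication holds.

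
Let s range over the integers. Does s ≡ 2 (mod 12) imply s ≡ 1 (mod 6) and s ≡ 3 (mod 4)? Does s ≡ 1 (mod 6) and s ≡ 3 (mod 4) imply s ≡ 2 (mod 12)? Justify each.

(⇒) fails and (⇐) fails.

Forward direction. This fails: s = 2 gives 2 ≡ 2 (mod 12) but 2 ≡ 2 (mod 6), so the conjunction on the right does not hold.

Converse. This fails: s = 7 satisfies both congruences on the right (7 ≡ 1 mod 6 and 7 ≡ 3 mod 4) yet 7 ≡ 7 (mod 12), not 2.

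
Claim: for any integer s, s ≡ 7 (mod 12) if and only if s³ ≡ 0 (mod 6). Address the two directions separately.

(→) This fails: take s = 7. Then 7 ≡ 7 (mod 12), but 7³ = 343 ≡ 1 (mod 6), not 0.

(←) This fails: take s = 0. Then 0³ = 0 ≡ 0 (mod 6), yet 0 ≡ 0 (mod 12), not 7.

(⇒) fails and (⇐) fails.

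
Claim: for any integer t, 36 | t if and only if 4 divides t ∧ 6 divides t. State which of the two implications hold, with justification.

(→) If 36 ∣ t, write t = 36q. Since 36 = 9·4, t = 4·(9q), so 4 ∣ t; and since 36 = 6·6, t = 6·(6q), so 6 ∣ t.

(←) This fails: take t = 12. Both 4 ∣ 12 and 6 ∣ 12, yet 12 is not a multiple of 36 (since 12 = 0·36 + 12), so 36 ∤ 12.

Only the forward direction holds.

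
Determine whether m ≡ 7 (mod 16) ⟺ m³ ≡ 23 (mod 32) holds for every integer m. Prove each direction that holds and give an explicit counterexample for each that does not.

Only the reverse direction holds.

(⟹) This fails: take m = 23. Then 23 ≡ 7 (mod 16), but 23³ = 12167 ≡ 7 (mod 32), not 23.

(⟸) Conversely, the residues r modulo 32 with r³ ≡ 23 (mod 32) are exactly {7}, and each is ≡ 7 (mod 16).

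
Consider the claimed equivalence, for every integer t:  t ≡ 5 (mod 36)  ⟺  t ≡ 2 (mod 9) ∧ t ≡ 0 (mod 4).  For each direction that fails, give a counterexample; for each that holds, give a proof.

(→) This fails: t = 5 gives 5 ≡ 5 (mod 36) but 5 ≡ 5 (mod 9), so the conjunction on the right does not hold.

(←) This fails: t = 20 satisfies both congruences on the right (20 ≡ 2 mod 9 and 20 ≡ 0 mod 4) yet 20 ≡ 20 (mod 36), not 5.

Neither implication holds.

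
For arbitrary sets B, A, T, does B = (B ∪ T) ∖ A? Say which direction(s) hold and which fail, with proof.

(⊆) fails and (⊇) fails.

(⊆) This inclusion fails. Take B = {1}, A = {1}, T = ∅; then 1 ∈ B but 1 ∉ (B ∪ T) ∖ A.

(⊇) This inclusion fails. Take B = ∅, A = ∅, T = {1}; then 1 ∈ (B ∪ T) ∖ A but 1 ∉ B.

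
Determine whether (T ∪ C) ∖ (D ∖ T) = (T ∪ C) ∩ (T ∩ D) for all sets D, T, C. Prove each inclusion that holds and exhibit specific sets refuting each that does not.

(⊇) Let x ∈ (T ∪ C) ∩ (T ∩ D). Then either x ∈ D ∩ T and x ∉ C; or x ∈ D ∩ T ∩ C. In each case x ∈ (T ∪ C) ∖ (D ∖ T), so (T ∪ C) ∩ (T ∩ D) ⊆ (T ∪ C) ∖ (D ∖ T).

(⊆) This inclusion fails. Take D = ∅, T = {1}, C = ∅; then 1 ∈ (T ∪ C) ∖ (D ∖ T) but 1 ∉ (T ∪ C) ∩ (T ∩ D).

(⊆) fails; (⊇) holds.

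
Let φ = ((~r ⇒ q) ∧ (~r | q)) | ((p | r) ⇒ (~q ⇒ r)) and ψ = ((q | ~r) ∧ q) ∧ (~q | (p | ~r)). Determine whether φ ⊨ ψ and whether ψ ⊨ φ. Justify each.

The forward direction fails; the converse holds.

Forward direction. This fails. Under q = F, r = F, p = F, the left side is true but the right side is false.

Converse. Assume the antecedent. If q is true, the consequent reduces to true regardless of the other variables. If q is false, the antecedent cannot hold. Either way the consequent holds.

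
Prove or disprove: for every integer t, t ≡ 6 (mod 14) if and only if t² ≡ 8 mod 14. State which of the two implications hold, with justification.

The forward direction holds; the converse fails.

(→) Suppose t ≡ 6 (mod 14). Write t = 14j + 6. Then (14j + 6)² = 196j² + 168j + 36 = 14(14j² + 12j + 2) + 8, so t² ≡ 8 (mod 14).

(←) This fails: take t = 8. Then 8² = 64 ≡ 8 (mod 14), yet 8 ≡ 8 (mod 14), not 6.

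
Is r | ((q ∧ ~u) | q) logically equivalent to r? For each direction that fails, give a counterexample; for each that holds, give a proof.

[⇒] This fails. Under q = T, u = F, r = F, the left side is true but the right side is false.

[⇐] Assume the antecedent. If q is true, r | ((q ∧ ~u) | q) reduces to true regardless of the other variables. If q is false, the antecedent forces (q = F, u = F, r = T) or (q = F, u = T, r = T), and r | ((q ∧ ~u) | q) holds there. Either way r | ((q ∧ ~u) | q) holds.

The forward direction fails; the converse holds.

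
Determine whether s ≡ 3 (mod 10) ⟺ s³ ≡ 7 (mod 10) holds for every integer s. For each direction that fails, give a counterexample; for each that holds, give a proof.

(⟹) Suppose s ≡ 3 (mod 10). Write s = 10j + 3. Then (10j + 3)³ = 1000j³ + 900j² + 270j + 27 = 10(100j³ + 90j² + 27j + 2) + 7, so s³ ≡ 7 (mod 10).

(⟸) Conversely, suppose s³ ≡ 7 (mod 10). The only residue r in {0, …, 9} with r³ ≡ 7 (mod 10) is r = 3, so s ≡ 3 (mod 10).

Both implications hold.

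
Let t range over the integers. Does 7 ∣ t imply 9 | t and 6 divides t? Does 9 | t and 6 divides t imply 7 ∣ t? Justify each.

(⟹) This fails: take t = 7. Certainly 7 ∣ 7, but 9 ∤ 7.

(⟸) This fails: take t = 18. Both 9 ∣ 18 and 6 ∣ 18, yet 18 is not a multiple of 7 (since 18 = 2·7 + 4), so 7 ∤ 18.

Both directions fail.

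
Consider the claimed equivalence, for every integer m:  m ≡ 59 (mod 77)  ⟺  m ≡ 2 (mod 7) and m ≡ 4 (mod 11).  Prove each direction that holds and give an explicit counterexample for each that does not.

Neither implication holds.

(⇒) This fails: m = 59 gives 59 ≡ 59 (mod 77) but 59 ≡ 3 (mod 7), so the conjunction on the right does not hold.

(⇐) This fails: m = 37 satisfies both congruences on the right (37 ≡ 2 mod 7 and 37 ≡ 4 mod 11) yet 37 ≡ 37 (mod 77), not 59.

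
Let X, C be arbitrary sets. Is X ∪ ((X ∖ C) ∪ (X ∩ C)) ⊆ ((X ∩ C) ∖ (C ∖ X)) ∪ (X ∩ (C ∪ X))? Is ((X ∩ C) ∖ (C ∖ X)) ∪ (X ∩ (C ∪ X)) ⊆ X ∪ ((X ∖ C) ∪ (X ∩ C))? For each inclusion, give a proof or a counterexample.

Both inclusions hold; the sets are equal.

(⟸) Let x ∈ ((X ∩ C) ∖ (C ∖ X)) ∪ (X ∩ (C ∪ X)). Then either x ∈ X and x ∉ C; or x ∈ X ∩ C. In each case x ∈ X ∪ ((X ∖ C) ∪ (X ∩ C)), so ((X ∩ C) ∖ (C ∖ X)) ∪ (X ∩ (C ∪ X)) ⊆ X ∪ ((X ∖ C) ∪ (X ∩ C)).

(⟹) Let x ∈ X ∪ ((X ∖ C) ∪ (X ∩ C)). Then either x ∈ X and x ∉ C; or x ∈ X ∩ C. In each case x ∈ ((X ∩ C) ∖ (C ∖ X)) ∪ (X ∩ (C ∪ X)), so X ∪ ((X ∖ C) ∪ (X ∩ C)) ⊆ ((X ∩ C) ∖ (C ∖ X)) ∪ (X ∩ (C ∪ X)).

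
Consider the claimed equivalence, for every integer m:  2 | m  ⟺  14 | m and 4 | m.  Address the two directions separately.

Forward direction. This fails: take m = 2. Certainly 2 ∣ 2, but 14 ∤ 2.

Converse. Suppose 14 ∣ m and 4 ∣ m. Any common multiple of 14 and 4 is a multiple of their lcm; here lcm(14, 4) = 14·4/gcd(14, 4) = 56/2 = 28, so 28 ∣ m. Since 2 ∣ 28, it follows that 2 ∣ m.

The forward direction fails; the converse holds.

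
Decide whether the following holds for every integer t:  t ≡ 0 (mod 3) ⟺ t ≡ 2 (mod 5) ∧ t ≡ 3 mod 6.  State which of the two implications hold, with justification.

Only the converse holds.

(⇒) This fails: t = 0 gives 0 ≡ 0 (mod 3) but 0 ≡ 0 (mod 5), so the conjunction on the right does not hold.

(⇐) Conversely, if t ≡ 2 (mod 5) and t ≡ 3 (mod 6), then by the Chinese remainder theorem t ≡ 27 (mod 30). Since 27 ≡ 0 (mod 3) and 3 ∣ 30, we get t ≡ 0 (mod 3).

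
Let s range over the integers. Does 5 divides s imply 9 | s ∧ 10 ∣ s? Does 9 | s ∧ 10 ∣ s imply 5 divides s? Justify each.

(⇒) fails; (⇐) holds.

(⟹) This fails: take s = 5. Certainly 5 ∣ 5, but 9 ∤ 5.

(⟸) Suppose 9 ∣ s and 10 ∣ s. Any common multiple of 9 and 10 is a multiple of their lcm; here gcd(9, 10) = 1, so lcm(9, 10) = 9·10 = 90, so 90 ∣ s. Since 5 ∣ 90, it follows that 5 ∣ s.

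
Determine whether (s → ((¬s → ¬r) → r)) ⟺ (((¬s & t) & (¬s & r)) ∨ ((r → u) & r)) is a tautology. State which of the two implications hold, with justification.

(⟸) Assume the antecedent. If r is true, s → ((¬s → ¬r) → r) reduces to true regardless of the other variables. If r is false, the antecedent cannot hold. Either way s → ((¬s → ¬r) → r) holds.

(⟹) This fails. Under r = F, t = F, u = F, s = F, the left side is true but the right side is false.

Only the converse holds.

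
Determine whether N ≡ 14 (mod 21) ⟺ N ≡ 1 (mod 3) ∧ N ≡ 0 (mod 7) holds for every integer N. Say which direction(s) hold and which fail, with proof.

[⇒] This fails: N = 14 gives 14 ≡ 14 (mod 21) but 14 ≡ 2 (mod 3), so the conjunction on the right does not hold.

[⇐] This fails: N = 7 satisfies both congruences on the right (7 ≡ 1 mod 3 and 7 ≡ 0 mod 7) yet 7 ≡ 7 (mod 21), not 14.

Both directions fail.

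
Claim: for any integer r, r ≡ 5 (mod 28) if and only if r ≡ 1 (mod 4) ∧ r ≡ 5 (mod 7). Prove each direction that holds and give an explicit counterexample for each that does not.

(⟹) Suppose r ≡ 5 (mod 28); write r = 28j + 5. Since 4 ∣ 28, reducing mod 4 gives r ≡ 5 ≡ 1 (mod 4); since 7 ∣ 28, reducing mod 7 gives r ≡ 5 (mod 7).

(⟸) Conversely, if r ≡ 1 (mod 4) and r ≡ 5 (mod 7), then by the Chinese remainder theorem r ≡ 5 (mod 28). This is exactly r ≡ 5 (mod 28).

Equivalent; both directions hold.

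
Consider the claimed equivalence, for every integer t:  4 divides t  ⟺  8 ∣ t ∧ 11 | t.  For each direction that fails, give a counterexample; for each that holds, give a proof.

(→) This fails: take t = 4. Certainly 4 ∣ 4, but 8 ∤ 4.

(←) Suppose 8 ∣ t and 11 ∣ t. Any common multiple of 8 and 11 is a multiple of their lcm; here gcd(8, 11) = 1, so lcm(8, 11) = 8·11 = 88, so 88 ∣ t. Since 4 ∣ 88, it follows that 4 ∣ t.

Not equivalent: only (⇐) holds.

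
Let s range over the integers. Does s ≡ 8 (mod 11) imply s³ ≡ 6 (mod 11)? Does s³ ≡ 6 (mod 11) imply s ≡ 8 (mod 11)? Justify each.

Both implications hold.

Converse. For the converse, argue contrapositively. If s ≢ 8 (mod 11), then s is congruent to one of 0, 1, 2, 3, 4, 5, 6, 7, 9, 10 modulo 11, and these give s³ ≡ 0, 1, 8, 5, 9, 4, 7, 2, 3, 10 respectively — never 6.

Forward direction. Suppose s ≡ 8 (mod 11). Write s = 11j + 8. Then (11j + 8)³ = 1331j³ + 2904j² + 2112j + 512 = 11(121j³ + 264j² + 192j + 46) + 6, so s³ ≡ 6 (mod 11).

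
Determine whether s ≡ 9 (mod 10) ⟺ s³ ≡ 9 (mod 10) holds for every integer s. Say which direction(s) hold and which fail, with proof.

The biconditional holds.

[⇐] For the converse, argue contrapositively. If s ≢ 9 (mod 10), then s is congruent to one of 0, 1, 2, 3, 4, 5, 6, 7, 8 modulo 10, and these give s³ ≡ 0, 1, 8, 7, 4, 5, 6, 3, 2 respectively — never 9.

[⇒] Suppose s ≡ 9 (mod 10). Write s = 10j + 9. Then (10j + 9)³ = 1000j³ + 2700j² + 2430j + 729 = 10(100j³ + 270j² + 243j + 72) + 9, so s³ ≡ 9 (mod 10).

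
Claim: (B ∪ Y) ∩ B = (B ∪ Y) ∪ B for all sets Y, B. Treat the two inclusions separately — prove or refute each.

(⟹) Let x ∈ (B ∪ Y) ∩ B. Then either x ∈ B and x ∉ Y; or x ∈ Y ∩ B. In each case x ∈ (B ∪ Y) ∪ B, so (B ∪ Y) ∩ B ⊆ (B ∪ Y) ∪ B.

(⟸) This inclusion fails. Take Y = {1}, B = ∅; then 1 ∈ (B ∪ Y) ∪ B but 1 ∉ (B ∪ Y) ∩ B.

(⊆) holds; (⊇) fails.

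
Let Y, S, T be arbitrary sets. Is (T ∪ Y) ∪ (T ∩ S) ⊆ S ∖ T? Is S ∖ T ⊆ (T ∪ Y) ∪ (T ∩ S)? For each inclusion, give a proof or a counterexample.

Neither inclusion holds.

(⊆) This inclusion fails. Take Y = {1}, S = ∅, T = ∅; then 1 ∈ (T ∪ Y) ∪ (T ∩ S) but 1 ∉ S ∖ T.

(⊇) This inclusion fails. Take Y = ∅, S = {1}, T = ∅; then 1 ∈ S ∖ T but 1 ∉ (T ∪ Y) ∪ (T ∩ S).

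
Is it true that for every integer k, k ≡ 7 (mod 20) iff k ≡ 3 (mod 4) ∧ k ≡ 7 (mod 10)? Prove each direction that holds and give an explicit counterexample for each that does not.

The biconditional holds.

(⇒) Suppose k ≡ 7 (mod 20); write k = 20j + 7. Since 4 ∣ 20, reducing mod 4 gives k ≡ 7 ≡ 3 (mod 4); since 10 ∣ 20, reducing mod 10 gives k ≡ 7 (mod 10).

(⇐) Conversely, if k ≡ 3 (mod 4) and k ≡ 7 (mod 10), then by the Chinese remainder theorem k ≡ 7 (mod 20). This is exactly k ≡ 7 (mod 20).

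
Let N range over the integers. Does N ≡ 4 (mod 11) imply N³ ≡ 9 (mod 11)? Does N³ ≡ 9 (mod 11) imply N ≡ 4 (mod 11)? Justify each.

Both directions hold; the statement is true.

(⇐) For the converse, argue contrapositively. If N ≢ 4 (mod 11), then N is congruent to one of 0, 1, 2, 3, 5, 6, 7, 8, 9, 10 modulo 11, and these give N³ ≡ 0, 1, 8, 5, 4, 7, 2, 6, 3, 10 respectively — never 9.

(⇒) Suppose N ≡ 4 (mod 11). Write N = 11j + 4. Then (11j + 4)³ = 1331j³ + 1452j² + 528j + 64 = 11(121j³ + 132j² + 48j + 5) + 9, so N³ ≡ 9 (mod 11).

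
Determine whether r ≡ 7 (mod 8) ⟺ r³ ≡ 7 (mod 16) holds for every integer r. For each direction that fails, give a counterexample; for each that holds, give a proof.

The forward direction fails; the converse holds.

[⇐] The residues r modulo 16 with r³ ≡ 7 (mod 16) are exactly {7}, and each is ≡ 7 (mod 8).

[⇒] This fails: take r = 15. Then 15 ≡ 7 (mod 8), but 15³ = 3375 ≡ 15 (mod 16), not 7.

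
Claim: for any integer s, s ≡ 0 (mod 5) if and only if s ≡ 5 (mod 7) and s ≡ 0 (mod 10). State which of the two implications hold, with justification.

(⇒) This fails: s = 0 gives 0 ≡ 0 (mod 5) but 0 ≡ 0 (mod 7), so the conjunction on the right does not hold.

(⇐) Conversely, if s ≡ 5 (mod 7) and s ≡ 0 (mod 10), then by the Chinese remainder theorem s ≡ 40 (mod 70). Since 40 ≡ 0 (mod 5) and 5 ∣ 70, we get s ≡ 0 (mod 5).

Only the converse holds.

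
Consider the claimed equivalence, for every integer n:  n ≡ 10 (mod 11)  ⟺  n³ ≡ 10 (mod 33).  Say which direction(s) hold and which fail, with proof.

Not equivalent: only (⇐) holds.

(←) The residues r modulo 33 with r³ ≡ 10 (mod 33) are exactly {10}, and each is ≡ 10 (mod 11).

(→) This fails: take n = 21. Then 21 ≡ 10 (mod 11), but 21³ = 9261 ≡ 21 (mod 33), not 10.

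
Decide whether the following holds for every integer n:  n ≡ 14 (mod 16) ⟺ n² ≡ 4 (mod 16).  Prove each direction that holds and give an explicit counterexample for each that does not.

(⟹) Suppose n ≡ 14 (mod 16). Write n = 16j + 14. Then (16j + 14)² = 256j² + 448j + 196 = 16(16j² + 28j + 12) + 4, so n² ≡ 4 (mod 16).

(⟸) This fails: take n = 2. Then 2² = 4 ≡ 4 (mod 16), yet 2 ≡ 2 (mod 16), not 14.

(⇒) holds; (⇐) fails.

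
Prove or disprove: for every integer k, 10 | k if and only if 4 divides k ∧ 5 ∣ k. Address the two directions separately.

Only the reverse direction holds.

(→) This fails: take k = 10. Certainly 10 ∣ 10, but 4 ∤ 10.

(←) Suppose 4 ∣ k and 5 ∣ k. Any common multiple of 4 and 5 is a multiple of their lcm; here gcd(4, 5) = 1, so lcm(4, 5) = 4·5 = 20, so 20 ∣ k. Since 10 ∣ 20, it follows that 10 ∣ k.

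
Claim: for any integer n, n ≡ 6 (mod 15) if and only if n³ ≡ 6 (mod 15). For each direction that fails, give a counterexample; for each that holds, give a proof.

[⇒] Suppose n ≡ 6 (mod 15). Write n = 15j + 6. Then (15j + 6)³ = 3375j³ + 4050j² + 1620j + 216 = 15(225j³ + 270j² + 108j + 14) + 6, so n³ ≡ 6 (mod 15).

[⇐] Conversely, suppose n³ ≡ 6 (mod 15). The only residue r in {0, …, 14} with r³ ≡ 6 (mod 15) is r = 6, so n ≡ 6 (mod 15).

Both directions hold.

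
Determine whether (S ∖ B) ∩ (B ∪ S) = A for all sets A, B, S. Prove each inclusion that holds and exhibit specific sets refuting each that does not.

(⊆) fails and (⊇) fails.

(⊆) This inclusion fails. Take A = ∅, B = ∅, S = {1}; then 1 ∈ (S ∖ B) ∩ (B ∪ S) but 1 ∉ A.

(⊇) This inclusion fails. Take A = {1}, B = ∅, S = ∅; then 1 ∈ A but 1 ∉ (S ∖ B) ∩ (B ∪ S).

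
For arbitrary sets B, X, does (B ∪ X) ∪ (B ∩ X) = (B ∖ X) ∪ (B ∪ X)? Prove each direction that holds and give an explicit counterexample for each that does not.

The two sets are equal.

Forward inclusion. Let x ∈ (B ∪ X) ∪ (B ∩ X). Then either x ∈ B and x ∉ X; or x ∈ X and x ∉ B; or x ∈ B ∩ X. In each case x ∈ (B ∖ X) ∪ (B ∪ X), so (B ∪ X) ∪ (B ∩ X) ⊆ (B ∖ X) ∪ (B ∪ X).

Reverse inclusion. Let x ∈ (B ∖ X) ∪ (B ∪ X). Then either x ∈ B and x ∉ X; or x ∈ X and x ∉ B; or x ∈ B ∩ X. In each case x ∈ (B ∪ X) ∪ (B ∩ X), so (B ∖ X) ∪ (B ∪ X) ⊆ (B ∪ X) ∪ (B ∩ X).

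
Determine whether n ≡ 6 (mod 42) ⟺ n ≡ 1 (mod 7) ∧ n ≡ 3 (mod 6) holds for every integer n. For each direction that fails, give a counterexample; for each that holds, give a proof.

Forward direction. This fails: n = 6 gives 6 ≡ 6 (mod 42) but 6 ≡ 6 (mod 7), so the conjunction on the right does not hold.

Converse. This fails: n = 15 satisfies both congruences on the right (15 ≡ 1 mod 7 and 15 ≡ 3 mod 6) yet 15 ≡ 15 (mod 42), not 6.

Both directions fail.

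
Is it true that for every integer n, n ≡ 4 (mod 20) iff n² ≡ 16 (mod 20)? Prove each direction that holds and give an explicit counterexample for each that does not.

Only the forward implication holds.

Converse. This fails: take n = 6. Then 6² = 36 ≡ 16 (mod 20), yet 6 ≡ 6 (mod 20), not 4.

Forward direction. Suppose n ≡ 4 (mod 20). Write n = 20j + 4. Then (20j + 4)² = 400j² + 160j + 16 = 20(20j² + 8j) + 16, so n² ≡ 16 (mod 20).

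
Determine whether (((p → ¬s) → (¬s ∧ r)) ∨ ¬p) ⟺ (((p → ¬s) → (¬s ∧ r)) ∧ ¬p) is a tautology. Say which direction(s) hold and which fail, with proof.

(⟹) This fails. Under r = F, s = F, p = F, the left side is true but the right side is false.

(⟸) Assume the antecedent. If r is true, ((p → ¬s) → (¬s ∧ r)) ∨ ¬p reduces to true regardless of the other variables. If r is false, the antecedent cannot hold. Either way ((p → ¬s) → (¬s ∧ r)) ∨ ¬p holds.

Not equivalent: only (⇐) holds.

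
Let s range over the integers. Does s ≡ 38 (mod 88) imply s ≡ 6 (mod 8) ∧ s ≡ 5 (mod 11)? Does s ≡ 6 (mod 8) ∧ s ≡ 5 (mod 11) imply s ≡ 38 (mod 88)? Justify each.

(⇒) Suppose s ≡ 38 (mod 88); write s = 88j + 38. Since 8 ∣ 88, reducing mod 8 gives s ≡ 38 ≡ 6 (mod 8); since 11 ∣ 88, reducing mod 11 gives s ≡ 38 ≡ 5 (mod 11).

(⇐) Conversely, if s ≡ 6 (mod 8) and s ≡ 5 (mod 11), then by the Chinese remainder theorem s ≡ 38 (mod 88). This is exactly s ≡ 38 (mod 88).

Equivalent; both directions hold.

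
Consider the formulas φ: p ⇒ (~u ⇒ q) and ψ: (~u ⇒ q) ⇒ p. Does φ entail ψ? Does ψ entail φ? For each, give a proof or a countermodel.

Both directions fail.

Forward direction. This fails. Under q = T, p = F, u = F, the left side is true but the right side is false.

Converse. This fails. Under q = F, p = T, u = F, the left side is false but the right side is true.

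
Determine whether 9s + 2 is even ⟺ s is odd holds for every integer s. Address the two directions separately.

(→) This fails: s = 2 gives 9s + 2 = 20, which is even, but 2 is even, not odd.

(←) This also fails: s = 7 is odd, but 9s + 2 = 65 is odd, not even.

Neither implication holds.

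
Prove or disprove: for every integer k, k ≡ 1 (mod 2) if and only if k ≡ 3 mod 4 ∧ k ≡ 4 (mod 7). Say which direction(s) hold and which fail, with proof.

(→) This fails: k = 1 gives 1 ≡ 1 (mod 2) but 1 ≡ 1 (mod 4), so the conjunction on the right does not hold.

(←) Conversely, if k ≡ 3 (mod 4) and k ≡ 4 (mod 7), then by the Chinese remainder theorem k ≡ 11 (mod 28). Since 11 ≡ 1 (mod 2) and 2 ∣ 28, we get k ≡ 1 (mod 2).

Only the reverse direction holds.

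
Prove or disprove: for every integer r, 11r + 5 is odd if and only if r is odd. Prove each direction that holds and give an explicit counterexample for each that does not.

Neither direction holds.

(⇒) This fails: r = 4 gives 11r + 5 = 49, which is odd, but 4 is even, not odd.

(⇐) This also fails: r = 3 is odd, but 11r + 5 = 38 is even, not odd.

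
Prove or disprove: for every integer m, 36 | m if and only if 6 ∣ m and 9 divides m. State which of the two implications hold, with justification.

(→) If 36 ∣ m, write m = 36q. Since 36 = 6·6, m = 6·(6q), so 6 ∣ m; and since 36 = 4·9, m = 9·(4q), so 9 ∣ m.

(←) This fails: take m = 18. Both 6 ∣ 18 and 9 ∣ 18, yet 18 is not a multiple of 36 (since 18 = 0·36 + 18), so 36 ∤ 18.

(⇒) holds; (⇐) fails.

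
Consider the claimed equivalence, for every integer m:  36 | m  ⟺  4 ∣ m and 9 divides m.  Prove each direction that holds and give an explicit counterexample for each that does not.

Both directions hold.

(⟹) If 36 ∣ m, write m = 36q. Since 36 = 9·4, m = 4·(9q), so 4 ∣ m; and since 36 = 4·9, m = 9·(4q), so 9 ∣ m.

(⟸) Suppose 4 ∣ m and 9 ∣ m. Any common multiple of 4 and 9 is a multiple of their lcm; here gcd(4, 9) = 1, so lcm(4, 9) = 4·9 = 36, so 36 ∣ m.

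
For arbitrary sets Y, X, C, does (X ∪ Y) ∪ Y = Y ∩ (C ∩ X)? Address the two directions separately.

(⟹) This inclusion fails. Take Y = {1}, X = ∅, C = ∅; then 1 ∈ (X ∪ Y) ∪ Y but 1 ∉ Y ∩ (C ∩ X).

(⟸) Let x ∈ Y ∩ (C ∩ X). Then x ∈ Y ∩ X ∩ C, from which x ∈ (X ∪ Y) ∪ Y.

The sets are not equal: only the reverse inclusion holds.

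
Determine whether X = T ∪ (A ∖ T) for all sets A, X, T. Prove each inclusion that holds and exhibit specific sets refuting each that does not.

(⊆) fails and (⊇) fails.

(⊆) This inclusion fails. Take A = ∅, X = {1}, T = ∅; then 1 ∈ X but 1 ∉ T ∪ (A ∖ T).

(⊇) This inclusion fails. Take A = {1}, X = ∅, T = ∅; then 1 ∈ T ∪ (A ∖ T) but 1 ∉ X.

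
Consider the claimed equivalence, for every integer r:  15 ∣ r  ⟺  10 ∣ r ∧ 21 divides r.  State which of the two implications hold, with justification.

[⇒] This fails: take r = 15. Certainly 15 ∣ 15, but 10 ∤ 15.

[⇐] Suppose 10 ∣ r and 21 ∣ r. Any common multiple of 10 and 21 is a multiple of their lcm; here gcd(10, 21) = 1, so lcm(10, 21) = 10·21 = 210, so 210 ∣ r. Since 15 ∣ 210, it follows that 15 ∣ r.

(⇒) fails; (⇐) holds.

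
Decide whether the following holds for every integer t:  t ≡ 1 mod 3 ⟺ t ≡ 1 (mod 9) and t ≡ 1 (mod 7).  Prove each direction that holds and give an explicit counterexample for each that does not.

(⇐) If t ≡ 1 (mod 9) and t ≡ 1 (mod 7), then by the Chinese remainder theorem t ≡ 1 (mod 63). Since 1 ≡ 1 (mod 3) and 3 ∣ 63, we get t ≡ 1 (mod 3).

(⇒) This fails: t = 4 gives 4 ≡ 1 (mod 3) but 4 ≡ 4 (mod 9), so the conjunction on the right does not hold.

Only the reverse direction holds.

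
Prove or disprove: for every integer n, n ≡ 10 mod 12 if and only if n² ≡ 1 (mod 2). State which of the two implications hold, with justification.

(→) This fails: take n = 10. Then 10 ≡ 10 (mod 12), but 10² = 100 ≡ 0 (mod 2), not 1.

(←) This fails: take n = 1. Then 1² = 1 ≡ 1 (mod 2), yet 1 ≡ 1 (mod 12), not 10.

(⇒) fails and (⇐) fails.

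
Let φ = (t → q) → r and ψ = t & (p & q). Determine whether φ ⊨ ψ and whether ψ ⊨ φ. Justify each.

(⇒) This fails. Under q = F, p = F, t = T, r = F, the left side is true but the right side is false.

(⇐) This fails. Under q = T, p = T, t = T, r = F, the left side is false but the right side is true.

(⇒) fails and (⇐) fails.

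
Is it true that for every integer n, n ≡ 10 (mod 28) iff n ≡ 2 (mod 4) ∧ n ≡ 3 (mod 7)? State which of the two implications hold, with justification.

Both directions hold.

(⇒) Suppose n ≡ 10 (mod 28); write n = 28j + 10. Since 4 ∣ 28, reducing mod 4 gives n ≡ 10 ≡ 2 (mod 4); since 7 ∣ 28, reducing mod 7 gives n ≡ 10 ≡ 3 (mod 7).

(⇐) Conversely, if n ≡ 2 (mod 4) and n ≡ 3 (mod 7), then by the Chinese remainder theorem n ≡ 10 (mod 28). This is exactly n ≡ 10 (mod 28).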